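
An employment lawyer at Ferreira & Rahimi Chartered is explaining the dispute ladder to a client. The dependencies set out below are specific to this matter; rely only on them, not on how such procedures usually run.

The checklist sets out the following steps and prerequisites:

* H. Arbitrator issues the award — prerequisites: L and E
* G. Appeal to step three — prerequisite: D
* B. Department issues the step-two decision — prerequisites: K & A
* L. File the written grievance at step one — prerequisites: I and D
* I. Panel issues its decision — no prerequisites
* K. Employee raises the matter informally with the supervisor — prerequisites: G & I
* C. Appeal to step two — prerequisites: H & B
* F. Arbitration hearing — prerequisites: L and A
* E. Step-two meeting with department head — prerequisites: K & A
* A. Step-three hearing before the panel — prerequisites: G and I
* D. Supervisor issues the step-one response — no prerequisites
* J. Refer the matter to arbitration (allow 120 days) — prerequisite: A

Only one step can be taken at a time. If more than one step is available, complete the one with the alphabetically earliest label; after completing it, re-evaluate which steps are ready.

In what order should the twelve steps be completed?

D, G, I, A, J, K, B, E, L, F, H, C

D and I have no prerequisites; D has the earlier label, so D is first.
G now also ready, so the ready set is {G, I}; G has the earlier label → G.
I is the only step now ready → I.
Now A, K and L have their prerequisites met. A has the earlier label, so A next.
J now also ready, so the ready set is {J, K, L}; J has the earlier label → J.
Ready: K and L. K has the earlier label → K.
B, E and L are all available; B has the earlier label → B.
E and L are both available; E has the earlier label → E.
L needed D and I, now all done → L.
Ready: F and H. F has the earlier label → F.
H needed E and L, now all done → H.
C is the only step now ready → C.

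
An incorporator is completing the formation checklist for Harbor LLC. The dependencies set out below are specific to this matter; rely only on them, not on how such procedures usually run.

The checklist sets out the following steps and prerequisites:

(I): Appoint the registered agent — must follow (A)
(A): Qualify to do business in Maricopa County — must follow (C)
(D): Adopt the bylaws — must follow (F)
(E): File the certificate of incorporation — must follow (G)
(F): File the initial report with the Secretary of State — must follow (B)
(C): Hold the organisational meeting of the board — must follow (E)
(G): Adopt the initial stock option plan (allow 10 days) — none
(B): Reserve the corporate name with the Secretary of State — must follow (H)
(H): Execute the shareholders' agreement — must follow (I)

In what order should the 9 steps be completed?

(G) is the only step with nothing outstanding, so it goes first.
(E) is the only step now ready → (E).
(C) needed (E), now all done → (C).
That leaves (A) as the only ready step → (A).
(I) needed (A), now all done → (I).
That leaves (H) as the only ready step → (H).
(B) is the only step now ready → (B).
(F) is the only step now ready → (F).
(D) is the only step now ready → (D).

(G) (E) (C) (A) (I) (H) (B) (F) (D)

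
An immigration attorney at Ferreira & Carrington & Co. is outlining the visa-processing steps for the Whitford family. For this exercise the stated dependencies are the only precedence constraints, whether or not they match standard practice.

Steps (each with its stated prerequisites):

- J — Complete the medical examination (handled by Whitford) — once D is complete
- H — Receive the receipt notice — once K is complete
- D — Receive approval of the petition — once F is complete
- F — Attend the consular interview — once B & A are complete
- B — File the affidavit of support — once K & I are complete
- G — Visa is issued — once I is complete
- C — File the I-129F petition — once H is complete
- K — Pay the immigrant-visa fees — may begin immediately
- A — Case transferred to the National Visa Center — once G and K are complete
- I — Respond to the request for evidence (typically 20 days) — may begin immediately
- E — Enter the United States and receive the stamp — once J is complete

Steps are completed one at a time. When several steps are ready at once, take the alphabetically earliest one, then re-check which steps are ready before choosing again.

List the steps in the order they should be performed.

Nothing is required for I and K. I has the earlier label → I first.
Ready: G and K. G has the earlier label → G.
Next only K has its prerequisites met → K.
Ready: A, B and H. A has the earlier label → A.
B and H are both available; B has the earlier label → B.
F now also ready, so the ready set is {F, H}; F has the earlier label → F.
D now also ready, so the ready set is {D, H}; D has the earlier label → D.
J now also ready, so the ready set is {H, J}; H has the earlier label → H.
C now also ready, so the ready set is {C, J}; C has the earlier label → C.
J needed D, now all done → J.
Next only E has its prerequisites met → E.

I, G, K, A, B, F, D, H, C, J, E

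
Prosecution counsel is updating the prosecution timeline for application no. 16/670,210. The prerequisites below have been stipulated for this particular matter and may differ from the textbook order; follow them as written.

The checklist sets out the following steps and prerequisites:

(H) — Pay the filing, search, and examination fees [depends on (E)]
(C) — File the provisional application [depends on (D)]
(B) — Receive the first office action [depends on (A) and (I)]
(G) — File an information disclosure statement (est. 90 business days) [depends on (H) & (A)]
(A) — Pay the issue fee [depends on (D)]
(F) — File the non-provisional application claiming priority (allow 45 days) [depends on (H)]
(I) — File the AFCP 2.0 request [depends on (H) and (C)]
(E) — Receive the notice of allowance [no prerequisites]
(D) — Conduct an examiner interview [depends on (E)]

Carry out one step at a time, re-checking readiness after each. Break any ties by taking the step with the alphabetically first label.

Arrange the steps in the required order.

(E) (D) (A) (C) (H) (F) (G) (I) (B)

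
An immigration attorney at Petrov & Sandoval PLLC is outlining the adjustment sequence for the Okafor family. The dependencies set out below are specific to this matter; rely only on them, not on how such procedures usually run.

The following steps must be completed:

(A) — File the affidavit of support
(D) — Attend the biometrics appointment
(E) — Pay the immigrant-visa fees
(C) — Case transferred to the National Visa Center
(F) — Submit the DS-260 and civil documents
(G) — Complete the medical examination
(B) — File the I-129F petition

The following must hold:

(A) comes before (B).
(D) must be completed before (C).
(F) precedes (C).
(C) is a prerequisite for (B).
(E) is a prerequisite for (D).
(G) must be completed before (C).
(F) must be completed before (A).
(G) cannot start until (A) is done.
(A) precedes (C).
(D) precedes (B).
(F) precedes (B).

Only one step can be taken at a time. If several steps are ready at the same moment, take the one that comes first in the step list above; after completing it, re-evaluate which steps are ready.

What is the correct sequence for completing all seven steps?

(E) → (D) → (F) → (A) → (G) → (C) → (B)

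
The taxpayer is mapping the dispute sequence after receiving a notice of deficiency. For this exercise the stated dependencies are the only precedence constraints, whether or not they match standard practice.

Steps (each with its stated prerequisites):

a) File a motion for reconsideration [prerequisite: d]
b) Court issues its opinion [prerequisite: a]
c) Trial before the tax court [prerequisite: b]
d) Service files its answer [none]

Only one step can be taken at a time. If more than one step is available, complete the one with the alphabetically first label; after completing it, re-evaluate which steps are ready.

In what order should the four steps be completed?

d, a, b, c

Only d has no prerequisites, so it is first.
a is the only step now ready → a.
That leaves b as the only ready step → b.
That leaves c as the only ready step → c.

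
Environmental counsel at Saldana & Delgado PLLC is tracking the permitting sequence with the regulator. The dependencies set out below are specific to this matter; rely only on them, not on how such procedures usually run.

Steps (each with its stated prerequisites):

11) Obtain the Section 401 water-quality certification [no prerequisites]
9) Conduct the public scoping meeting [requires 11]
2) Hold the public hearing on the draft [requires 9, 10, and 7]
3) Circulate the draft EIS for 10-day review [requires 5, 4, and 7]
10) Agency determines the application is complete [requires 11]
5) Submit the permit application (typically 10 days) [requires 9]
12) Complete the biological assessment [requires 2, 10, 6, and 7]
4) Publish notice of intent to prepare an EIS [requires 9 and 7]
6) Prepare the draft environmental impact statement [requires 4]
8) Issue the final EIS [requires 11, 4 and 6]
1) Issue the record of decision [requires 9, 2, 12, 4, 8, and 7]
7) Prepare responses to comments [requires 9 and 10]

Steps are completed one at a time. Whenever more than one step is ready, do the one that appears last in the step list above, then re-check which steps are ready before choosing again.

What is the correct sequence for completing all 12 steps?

11 is the only step with nothing outstanding, so it goes first.
Now 10 and 9 have their prerequisites met. 10 is listed later, so 10 next.
9 is the only step now ready → 9.
7 and 5 are both available; 7 is listed later → 7.
4, 5 and 2 are all available; 4 is listed later → 4.
6, 5 and 2 are all available; 6 is listed later → 6.
Ready: 8, 5 and 2. 8 is listed later → 8.
Now 5 and 2 have their prerequisites met. 5 is listed later, so 5 next.
3 now also ready, so the ready set is {3, 2}; 3 is listed later → 3.
2 is the only step now ready → 2.
Next only 12 has its prerequisites met → 12.
1 needed 7, 8, 4, 12, 2 and 9, now all done → 1.

11 → 10 → 9 → 7 → 4 → 6 → 8 → 5 → 3 → 2 → 12 → 1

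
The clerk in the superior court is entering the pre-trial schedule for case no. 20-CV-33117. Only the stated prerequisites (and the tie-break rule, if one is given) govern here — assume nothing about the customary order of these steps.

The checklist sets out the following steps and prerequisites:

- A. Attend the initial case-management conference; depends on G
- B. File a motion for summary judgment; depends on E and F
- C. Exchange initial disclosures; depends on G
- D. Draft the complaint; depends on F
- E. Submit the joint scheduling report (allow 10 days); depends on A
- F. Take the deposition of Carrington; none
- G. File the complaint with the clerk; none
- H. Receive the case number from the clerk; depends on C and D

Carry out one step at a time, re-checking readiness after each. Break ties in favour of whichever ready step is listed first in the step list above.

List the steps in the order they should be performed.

F and G have no prerequisites; F is listed earlier, so F is first.
D and G are both available; D is listed earlier → D.
Next only G has its prerequisites met → G.
Now A and C have their prerequisites met. A is listed earlier, so A next.
C and E are both available; C is listed earlier → C.
H now also ready, so the ready set is {E, H}; E is listed earlier → E.
B and H are both available; B is listed earlier → B.
H needed C and D, now all done → H.

F → D → G → A → C → E → B → H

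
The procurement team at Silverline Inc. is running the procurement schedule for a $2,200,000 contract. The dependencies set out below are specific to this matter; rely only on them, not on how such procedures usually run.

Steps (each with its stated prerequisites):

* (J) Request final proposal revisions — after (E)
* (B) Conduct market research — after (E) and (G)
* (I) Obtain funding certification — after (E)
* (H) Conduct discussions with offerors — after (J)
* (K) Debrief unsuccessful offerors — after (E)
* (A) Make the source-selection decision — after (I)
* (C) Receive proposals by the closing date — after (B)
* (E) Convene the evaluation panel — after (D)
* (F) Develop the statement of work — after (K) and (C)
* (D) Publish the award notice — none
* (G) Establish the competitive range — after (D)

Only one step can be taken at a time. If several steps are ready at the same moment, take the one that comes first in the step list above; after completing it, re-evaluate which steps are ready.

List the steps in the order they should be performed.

Only (D) has no prerequisites, so it is first.
Ready: (E) and (G). (E) is listed earlier → (E).
(J), (I) and (K) now also ready, so the ready set is {(J), (I), (K), (G)}; (J) is listed earlier → (J).
Ready: (I), (H), (K) and (G). (I) is listed earlier → (I).
(A) now also ready, so the ready set is {(H), (K), (A), (G)}; (H) is listed earlier → (H).
Now (K), (A) and (G) have their prerequisites met. (K) is listed earlier, so (K) next.
Ready: (A) and (G). (A) is listed earlier → (A).
(G) needed (D), now all done → (G).
(B) is the only step now ready → (B).
(C) needed (B), now all done → (C).
Next only (F) has its prerequisites met → (F).

(D), (E), (J), (I), (H), (K), (A), (G), (B), (C), (F)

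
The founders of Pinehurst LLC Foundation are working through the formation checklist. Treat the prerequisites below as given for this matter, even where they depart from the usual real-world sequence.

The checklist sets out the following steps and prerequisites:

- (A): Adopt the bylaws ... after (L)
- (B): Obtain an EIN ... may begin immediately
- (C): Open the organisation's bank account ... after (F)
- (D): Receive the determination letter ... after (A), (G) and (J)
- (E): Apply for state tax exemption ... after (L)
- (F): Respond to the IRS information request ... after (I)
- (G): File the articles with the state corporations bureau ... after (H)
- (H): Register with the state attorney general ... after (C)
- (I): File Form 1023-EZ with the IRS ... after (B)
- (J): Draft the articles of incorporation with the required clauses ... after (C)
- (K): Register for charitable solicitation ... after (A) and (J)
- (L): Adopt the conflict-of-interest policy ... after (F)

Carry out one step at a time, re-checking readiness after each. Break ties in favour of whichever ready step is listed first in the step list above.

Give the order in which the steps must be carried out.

(B) → (I) → (F) → (C) → (H) → (G) → (J) → (L) → (A) → (D) → (E) → (K)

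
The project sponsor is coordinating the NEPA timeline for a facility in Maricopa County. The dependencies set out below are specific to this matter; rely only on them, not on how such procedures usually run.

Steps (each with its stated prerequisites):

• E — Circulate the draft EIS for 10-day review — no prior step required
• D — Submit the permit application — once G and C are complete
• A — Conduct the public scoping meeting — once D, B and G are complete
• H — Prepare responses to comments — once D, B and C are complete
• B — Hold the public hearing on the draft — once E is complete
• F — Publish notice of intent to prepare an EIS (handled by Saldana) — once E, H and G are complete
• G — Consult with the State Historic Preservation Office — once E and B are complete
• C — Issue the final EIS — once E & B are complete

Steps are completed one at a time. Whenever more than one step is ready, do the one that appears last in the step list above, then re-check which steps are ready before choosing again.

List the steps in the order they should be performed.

Only E has no prerequisites, so it is first.
B needed E, now all done → B.
Now C and G have their prerequisites met. C is listed later, so C next.
That leaves G as the only ready step → G.
D is the only step now ready → D.
Now H and A have their prerequisites met. H is listed later, so H next.
F now also ready, so the ready set is {F, A}; F is listed later → F.
Next only A has its prerequisites met → A.

E, B, C, G, D, H, F, A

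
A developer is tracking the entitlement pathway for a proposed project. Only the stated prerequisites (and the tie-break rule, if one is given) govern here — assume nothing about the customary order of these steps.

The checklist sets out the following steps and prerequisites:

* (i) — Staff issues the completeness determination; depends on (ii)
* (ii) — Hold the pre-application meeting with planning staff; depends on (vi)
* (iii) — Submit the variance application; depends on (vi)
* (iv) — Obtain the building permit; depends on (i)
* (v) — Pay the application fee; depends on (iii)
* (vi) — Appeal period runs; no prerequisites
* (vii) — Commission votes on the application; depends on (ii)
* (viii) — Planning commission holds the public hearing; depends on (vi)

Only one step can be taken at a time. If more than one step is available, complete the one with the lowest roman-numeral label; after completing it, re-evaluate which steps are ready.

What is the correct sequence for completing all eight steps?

(vi) has no prerequisites → (vi) first.
Ready: (ii), (iii) and (viii). (ii) has the earlier label → (ii).
(i) and (vii) now also ready, so the ready set is {(i), (iii), (vii), (viii)}; (i) has the earlier label → (i).
(iv) now also ready, so the ready set is {(iii), (iv), (vii), (viii)}; (iii) has the earlier label → (iii).
Ready: (iv), (v), (vii) and (viii). (iv) has the earlier label → (iv).
Ready: (v), (vii) and (viii). (v) has the earlier label → (v).
(vii) and (viii) are both available; (vii) has the earlier label → (vii).
(viii) needed (vi), now all done → (viii).

(vi), (ii), (i), (iii), (iv), (v), (vii), (viii)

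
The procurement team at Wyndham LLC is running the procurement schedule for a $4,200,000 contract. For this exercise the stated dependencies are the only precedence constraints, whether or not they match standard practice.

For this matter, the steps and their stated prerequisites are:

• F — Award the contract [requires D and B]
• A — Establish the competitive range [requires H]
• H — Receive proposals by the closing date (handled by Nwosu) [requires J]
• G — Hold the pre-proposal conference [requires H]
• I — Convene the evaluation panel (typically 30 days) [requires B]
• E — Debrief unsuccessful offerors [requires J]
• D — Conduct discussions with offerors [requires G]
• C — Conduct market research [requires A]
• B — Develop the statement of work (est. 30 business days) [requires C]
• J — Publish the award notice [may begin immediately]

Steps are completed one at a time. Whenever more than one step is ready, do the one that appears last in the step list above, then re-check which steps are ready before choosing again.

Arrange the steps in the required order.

J has no prerequisites → J first.
Now E and H have their prerequisites met. E is listed later, so E next.
That leaves H as the only ready step → H.
Now G and A have their prerequisites met. G is listed later, so G next.
Now D and A have their prerequisites met. D is listed later, so D next.
A needed H, now all done → A.
C needed A, now all done → C.
Next only B has its prerequisites met → B.
Now I and F have their prerequisites met. I is listed later, so I next.
F needed B and D, now all done → F.

J, E, H, G, D, A, C, B, I, F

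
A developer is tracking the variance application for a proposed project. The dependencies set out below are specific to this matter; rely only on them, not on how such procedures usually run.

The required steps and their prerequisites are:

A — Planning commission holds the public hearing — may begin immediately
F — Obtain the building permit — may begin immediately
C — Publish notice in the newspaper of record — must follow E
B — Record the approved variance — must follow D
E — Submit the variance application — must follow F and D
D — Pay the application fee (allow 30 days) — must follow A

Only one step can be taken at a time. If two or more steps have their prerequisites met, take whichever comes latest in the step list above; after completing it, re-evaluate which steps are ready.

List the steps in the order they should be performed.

F, A, D, E, B, C

F and A have no prerequisites; F is listed later, so F is first.
A is the only step now ready → A.
D is the only step now ready → D.
Ready: E and B. E is listed later → E.
Now B and C have their prerequisites met. B is listed later, so B next.
C needed E, now all done → C.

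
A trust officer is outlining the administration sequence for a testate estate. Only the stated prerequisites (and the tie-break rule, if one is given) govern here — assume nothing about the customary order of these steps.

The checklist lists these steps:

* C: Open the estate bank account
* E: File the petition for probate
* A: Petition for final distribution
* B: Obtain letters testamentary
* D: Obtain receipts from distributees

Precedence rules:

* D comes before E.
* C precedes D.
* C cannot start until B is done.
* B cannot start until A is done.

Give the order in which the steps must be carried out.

A, B, C, D, E

Only A has no prerequisites, so it is first.
B needed A, now all done → B.
Next only C has its prerequisites met → C.
Next only D has its prerequisites met → D.
That leaves E as the only ready step → E.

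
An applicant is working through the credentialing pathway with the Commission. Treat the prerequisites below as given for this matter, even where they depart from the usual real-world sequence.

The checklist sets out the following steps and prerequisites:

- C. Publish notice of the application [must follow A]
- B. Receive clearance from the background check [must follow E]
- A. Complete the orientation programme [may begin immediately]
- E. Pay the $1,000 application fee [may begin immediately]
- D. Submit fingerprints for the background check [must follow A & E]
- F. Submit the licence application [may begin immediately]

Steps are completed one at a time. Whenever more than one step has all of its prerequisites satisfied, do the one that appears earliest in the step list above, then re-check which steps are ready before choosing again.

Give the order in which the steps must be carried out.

A, E and F have no prerequisites; A is listed earlier, so A is first.
C now also ready, so the ready set is {C, E, F}; C is listed earlier → C.
Ready: E and F. E is listed earlier → E.
B, D and F are all available; B is listed earlier → B.
Now D and F have their prerequisites met. D is listed earlier, so D next.
F is the only step now ready → F.

A → C → E → B → D → F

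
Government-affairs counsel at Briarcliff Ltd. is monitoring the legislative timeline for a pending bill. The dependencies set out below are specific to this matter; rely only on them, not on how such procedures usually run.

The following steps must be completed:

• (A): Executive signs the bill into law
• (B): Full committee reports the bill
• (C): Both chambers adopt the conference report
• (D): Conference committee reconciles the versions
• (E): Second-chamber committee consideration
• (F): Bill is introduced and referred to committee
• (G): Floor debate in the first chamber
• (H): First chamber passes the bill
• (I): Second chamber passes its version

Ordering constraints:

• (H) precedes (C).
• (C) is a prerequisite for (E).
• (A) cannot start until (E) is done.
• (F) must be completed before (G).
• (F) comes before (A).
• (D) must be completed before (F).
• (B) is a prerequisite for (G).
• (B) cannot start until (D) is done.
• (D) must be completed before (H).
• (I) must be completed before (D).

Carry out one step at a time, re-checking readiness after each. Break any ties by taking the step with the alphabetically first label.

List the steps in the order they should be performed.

Only (I) has no prerequisites, so it is first.
(D) is the only step now ready → (D).
Ready: (B), (F) and (H). (B) has the earlier label → (B).
Now (F) and (H) have their prerequisites met. (F) has the earlier label, so (F) next.
(G) now also ready, so the ready set is {(G), (H)}; (G) has the earlier label → (G).
(H) needed (D), now all done → (H).
Next only (C) has its prerequisites met → (C).
(E) is the only step now ready → (E).
(A) is the only step now ready → (A).

(I), (D), (B), (F), (G), (H), (C), (E), (A)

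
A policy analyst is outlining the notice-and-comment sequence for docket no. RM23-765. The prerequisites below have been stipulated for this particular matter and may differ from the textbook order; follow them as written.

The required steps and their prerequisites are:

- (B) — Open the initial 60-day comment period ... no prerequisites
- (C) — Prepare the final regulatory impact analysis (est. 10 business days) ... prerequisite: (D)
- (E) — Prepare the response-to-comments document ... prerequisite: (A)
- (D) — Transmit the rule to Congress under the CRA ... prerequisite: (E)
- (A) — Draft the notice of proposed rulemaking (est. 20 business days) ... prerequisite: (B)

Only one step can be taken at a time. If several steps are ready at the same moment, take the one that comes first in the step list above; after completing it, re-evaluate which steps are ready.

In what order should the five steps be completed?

(B) (A) (E) (D) (C)

(B) has no prerequisites → (B) first.
(A) needed (B), now all done → (A).
(E) needed (A), now all done → (E).
Next only (D) has its prerequisites met → (D).
That leaves (C) as the only ready step → (C).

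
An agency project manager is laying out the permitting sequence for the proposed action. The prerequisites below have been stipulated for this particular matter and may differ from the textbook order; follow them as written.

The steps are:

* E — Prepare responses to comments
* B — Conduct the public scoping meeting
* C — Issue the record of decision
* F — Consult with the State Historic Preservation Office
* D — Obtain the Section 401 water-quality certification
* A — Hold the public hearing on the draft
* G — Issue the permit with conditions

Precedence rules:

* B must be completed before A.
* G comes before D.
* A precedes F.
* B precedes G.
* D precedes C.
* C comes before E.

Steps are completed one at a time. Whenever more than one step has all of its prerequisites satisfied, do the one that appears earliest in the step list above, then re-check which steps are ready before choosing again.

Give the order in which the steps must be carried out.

B A F G D C E

Only B has no prerequisites, so it is first.
Now A and G have their prerequisites met. A is listed earlier, so A next.
F now also ready, so the ready set is {F, G}; F is listed earlier → F.
G needed B, now all done → G.
D is the only step now ready → D.
C needed D, now all done → C.
That leaves E as the only ready step → E.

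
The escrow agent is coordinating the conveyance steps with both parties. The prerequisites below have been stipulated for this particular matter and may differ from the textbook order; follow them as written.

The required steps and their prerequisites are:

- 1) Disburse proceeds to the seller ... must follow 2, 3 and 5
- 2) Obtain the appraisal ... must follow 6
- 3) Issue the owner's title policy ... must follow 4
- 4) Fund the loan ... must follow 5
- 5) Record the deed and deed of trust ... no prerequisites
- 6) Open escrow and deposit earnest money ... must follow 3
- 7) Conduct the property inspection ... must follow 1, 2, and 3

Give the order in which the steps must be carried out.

5 → 4 → 3 → 6 → 2 → 1 → 7

5 is the only step with nothing outstanding, so it goes first.
4 needed 5, now all done → 4.
3 needed 4, now all done → 3.
Next only 6 has its prerequisites met → 6.
2 needed 6, now all done → 2.
That leaves 1 as the only ready step → 1.
7 is the only step now ready → 7.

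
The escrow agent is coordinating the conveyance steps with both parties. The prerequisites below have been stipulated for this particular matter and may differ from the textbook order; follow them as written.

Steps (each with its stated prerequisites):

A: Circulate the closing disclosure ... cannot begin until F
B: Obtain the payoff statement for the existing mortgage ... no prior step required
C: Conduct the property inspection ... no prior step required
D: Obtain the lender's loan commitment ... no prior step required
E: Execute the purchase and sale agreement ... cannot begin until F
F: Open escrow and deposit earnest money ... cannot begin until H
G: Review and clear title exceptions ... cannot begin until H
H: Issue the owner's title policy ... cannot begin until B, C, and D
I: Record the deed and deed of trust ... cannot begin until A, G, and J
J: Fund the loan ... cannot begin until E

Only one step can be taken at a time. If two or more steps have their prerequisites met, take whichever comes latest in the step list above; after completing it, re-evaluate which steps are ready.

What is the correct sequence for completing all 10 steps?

D, C and B have no prerequisites; D is listed later, so D is first.
Now C and B have their prerequisites met. C is listed later, so C next.
Next only B has its prerequisites met → B.
H needed D, C and B, now all done → H.
Now G and F have their prerequisites met. G is listed later, so G next.
That leaves F as the only ready step → F.
Ready: E and A. E is listed later → E.
J and A are both available; J is listed later → J.
A needed F, now all done → A.
I needed J, G and A, now all done → I.

D C B H G F E J A I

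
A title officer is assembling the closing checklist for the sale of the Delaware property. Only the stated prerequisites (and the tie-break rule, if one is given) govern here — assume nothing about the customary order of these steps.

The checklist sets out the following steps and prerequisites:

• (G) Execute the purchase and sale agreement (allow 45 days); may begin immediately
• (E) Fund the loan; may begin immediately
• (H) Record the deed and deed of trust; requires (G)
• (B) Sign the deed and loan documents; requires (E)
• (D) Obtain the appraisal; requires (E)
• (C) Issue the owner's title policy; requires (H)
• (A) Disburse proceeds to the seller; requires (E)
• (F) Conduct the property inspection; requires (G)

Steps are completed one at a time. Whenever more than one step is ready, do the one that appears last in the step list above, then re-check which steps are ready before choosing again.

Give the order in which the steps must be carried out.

(E) and (G) have no prerequisites; (E) is listed later, so (E) is first.
Now (A), (D), (B) and (G) have their prerequisites met. (A) is listed later, so (A) next.
(D), (B) and (G) are all available; (D) is listed later → (D).
Now (B) and (G) have their prerequisites met. (B) is listed later, so (B) next.
Next only (G) has its prerequisites met → (G).
(F) and (H) are both available; (F) is listed later → (F).
(H) is the only step now ready → (H).
(C) needed (H), now all done → (C).

(E) (A) (D) (B) (G) (F) (H) (C)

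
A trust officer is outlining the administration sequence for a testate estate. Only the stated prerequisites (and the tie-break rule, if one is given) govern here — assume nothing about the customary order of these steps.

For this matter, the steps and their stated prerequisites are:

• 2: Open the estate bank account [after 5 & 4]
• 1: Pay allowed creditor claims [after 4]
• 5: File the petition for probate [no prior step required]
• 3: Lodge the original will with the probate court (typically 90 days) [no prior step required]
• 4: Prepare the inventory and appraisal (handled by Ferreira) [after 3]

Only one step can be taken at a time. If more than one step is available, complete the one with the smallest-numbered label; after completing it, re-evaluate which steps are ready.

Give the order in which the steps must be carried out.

3 4 1 5 2

3 and 5 have no prerequisites; 3 has the earlier label, so 3 is first.
Ready: 4 and 5. 4 has the earlier label → 4.
1 and 5 are both available; 1 has the earlier label → 1.
5 is the only step now ready → 5.
2 is the only step now ready → 2.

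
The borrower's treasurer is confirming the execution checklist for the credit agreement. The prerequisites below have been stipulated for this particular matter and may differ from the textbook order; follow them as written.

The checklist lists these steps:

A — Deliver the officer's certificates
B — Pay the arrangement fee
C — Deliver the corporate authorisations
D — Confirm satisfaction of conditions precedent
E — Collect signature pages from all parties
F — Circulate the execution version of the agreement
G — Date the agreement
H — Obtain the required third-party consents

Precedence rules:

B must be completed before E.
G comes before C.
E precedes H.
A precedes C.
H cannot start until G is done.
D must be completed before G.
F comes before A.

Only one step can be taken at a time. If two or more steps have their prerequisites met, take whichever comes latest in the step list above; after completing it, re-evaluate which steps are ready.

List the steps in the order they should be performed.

F, D, G, B, E, H, A, C

Nothing is required for F, D and B. F is listed later → F first.
A now also ready, so the ready set is {D, B, A}; D is listed later → D.
Ready: G, B and A. G is listed later → G.
B and A are both available; B is listed later → B.
E and A are both available; E is listed later → E.
H now also ready, so the ready set is {H, A}; H is listed later → H.
Next only A has its prerequisites met → A.
Next only C has its prerequisites met → C.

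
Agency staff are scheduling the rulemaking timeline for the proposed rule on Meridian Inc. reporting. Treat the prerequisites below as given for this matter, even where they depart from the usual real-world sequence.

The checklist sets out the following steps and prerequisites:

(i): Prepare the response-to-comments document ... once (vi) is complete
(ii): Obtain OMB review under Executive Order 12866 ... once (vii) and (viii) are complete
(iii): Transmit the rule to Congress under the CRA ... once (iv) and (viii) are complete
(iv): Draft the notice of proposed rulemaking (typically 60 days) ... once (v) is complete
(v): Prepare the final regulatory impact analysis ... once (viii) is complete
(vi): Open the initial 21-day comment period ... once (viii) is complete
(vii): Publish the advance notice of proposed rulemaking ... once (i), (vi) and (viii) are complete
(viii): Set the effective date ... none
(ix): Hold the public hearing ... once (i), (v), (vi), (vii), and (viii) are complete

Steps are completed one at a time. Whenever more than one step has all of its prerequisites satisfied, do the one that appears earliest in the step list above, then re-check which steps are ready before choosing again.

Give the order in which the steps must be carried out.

(viii) is the only step with nothing outstanding, so it goes first.
Now (v) and (vi) have their prerequisites met. (v) is listed earlier, so (v) next.
(iv) now also ready, so the ready set is {(iv), (vi)}; (iv) is listed earlier → (iv).
Now (iii) and (vi) have their prerequisites met. (iii) is listed earlier, so (iii) next.
(vi) needed (viii), now all done → (vi).
Next only (i) has its prerequisites met → (i).
That leaves (vii) as the only ready step → (vii).
Now (ii) and (ix) have their prerequisites met. (ii) is listed earlier, so (ii) next.
(ix) is the only step now ready → (ix).

(viii) → (v) → (iv) → (iii) → (vi) → (i) → (vii) → (ii) → (ix)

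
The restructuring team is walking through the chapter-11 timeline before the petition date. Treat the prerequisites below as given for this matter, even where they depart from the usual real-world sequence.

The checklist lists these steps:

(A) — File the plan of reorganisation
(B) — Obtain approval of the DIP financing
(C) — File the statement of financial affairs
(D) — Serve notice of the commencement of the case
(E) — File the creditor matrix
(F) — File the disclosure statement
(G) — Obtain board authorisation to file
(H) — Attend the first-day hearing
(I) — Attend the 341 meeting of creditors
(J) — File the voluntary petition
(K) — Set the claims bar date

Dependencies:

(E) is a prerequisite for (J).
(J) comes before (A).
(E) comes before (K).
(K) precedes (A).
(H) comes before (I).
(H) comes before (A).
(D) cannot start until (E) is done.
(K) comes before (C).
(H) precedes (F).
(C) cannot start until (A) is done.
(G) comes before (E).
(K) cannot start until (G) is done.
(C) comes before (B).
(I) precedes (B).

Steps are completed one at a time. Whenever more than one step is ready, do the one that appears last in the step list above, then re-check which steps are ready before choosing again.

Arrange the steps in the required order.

(H), (I), (G), (F), (E), (K), (J), (D), (A), (C), (B)

(H) and (G) have no prerequisites; (H) is listed later, so (H) is first.
(I) and (F) now also ready, so the ready set is {(I), (G), (F)}; (I) is listed later → (I).
(G) and (F) are both available; (G) is listed later → (G).
(F) and (E) are both available; (F) is listed later → (F).
(E) is the only step now ready → (E).
(K), (J) and (D) are all available; (K) is listed later → (K).
(J) and (D) are both available; (J) is listed later → (J).
Ready: (D) and (A). (D) is listed later → (D).
That leaves (A) as the only ready step → (A).
(C) is the only step now ready → (C).
(B) is the only step now ready → (B).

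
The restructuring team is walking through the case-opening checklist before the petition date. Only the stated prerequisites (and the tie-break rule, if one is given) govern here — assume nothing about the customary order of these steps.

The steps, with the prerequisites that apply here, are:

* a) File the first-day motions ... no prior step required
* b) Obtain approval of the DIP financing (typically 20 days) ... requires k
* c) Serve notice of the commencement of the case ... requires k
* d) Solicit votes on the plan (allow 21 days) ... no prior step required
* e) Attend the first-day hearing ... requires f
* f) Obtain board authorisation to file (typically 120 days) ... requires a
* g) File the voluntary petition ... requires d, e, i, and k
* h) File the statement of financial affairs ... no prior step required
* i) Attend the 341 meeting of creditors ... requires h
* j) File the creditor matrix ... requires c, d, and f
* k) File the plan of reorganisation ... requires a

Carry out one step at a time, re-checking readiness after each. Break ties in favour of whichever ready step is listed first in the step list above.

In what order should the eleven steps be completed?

a, d, f, e, h, i, k, b, c, g, j

Nothing is required for a, d and h. a is listed earlier → a first.
Now d, f, h and k have their prerequisites met. d is listed earlier, so d next.
Ready: f, h and k. f is listed earlier → f.
e, h and k are all available; e is listed earlier → e.
h and k are both available; h is listed earlier → h.
i now also ready, so the ready set is {i, k}; i is listed earlier → i.
Next only k has its prerequisites met → k.
Ready: b, c and g. b is listed earlier → b.
Ready: c and g. c is listed earlier → c.
g and j are both available; g is listed earlier → g.
j is the only step now ready → j.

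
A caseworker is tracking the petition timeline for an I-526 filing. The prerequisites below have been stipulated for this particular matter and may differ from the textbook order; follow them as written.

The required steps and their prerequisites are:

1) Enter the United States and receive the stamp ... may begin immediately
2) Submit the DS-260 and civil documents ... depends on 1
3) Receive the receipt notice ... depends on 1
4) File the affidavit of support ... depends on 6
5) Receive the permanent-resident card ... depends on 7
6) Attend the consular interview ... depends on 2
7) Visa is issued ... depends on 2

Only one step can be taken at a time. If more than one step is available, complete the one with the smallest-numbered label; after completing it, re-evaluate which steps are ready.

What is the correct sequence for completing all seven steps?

Only 1 has no prerequisites, so it is first.
Now 2 and 3 have their prerequisites met. 2 has the earlier label, so 2 next.
3, 6 and 7 are all available; 3 has the earlier label → 3.
Ready: 6 and 7. 6 has the earlier label → 6.
Now 4 and 7 have their prerequisites met. 4 has the earlier label, so 4 next.
7 needed 2, now all done → 7.
That leaves 5 as the only ready step → 5.

1, 2, 3, 6, 4, 7, 5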